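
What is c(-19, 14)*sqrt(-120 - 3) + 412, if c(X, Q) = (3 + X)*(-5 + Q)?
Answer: 412 - 144*I*sqrt(123) ≈ 412.0 - 1597.0*I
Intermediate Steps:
c(X, Q) = (-5 + Q)*(3 + X)
c(-19, 14)*sqrt(-120 - 3) + 412 = (-15 - 5*(-19) + 3*14 + 14*(-19))*sqrt(-120 - 3) + 412 = (-15 + 95 + 42 - 266)*sqrt(-123) + 412 = -144*I*sqrt(123) + 412 = 412 - 144*I*sqrt(123)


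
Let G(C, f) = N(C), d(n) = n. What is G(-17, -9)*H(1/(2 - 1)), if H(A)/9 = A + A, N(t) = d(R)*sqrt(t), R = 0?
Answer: 0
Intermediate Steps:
N(t) = 0 (N(t) = 0*sqrt(t) = 0)
G(C, f) = 0
H(A) = 18*A (H(A) = 9*(A + A) = 9*(2*A) = 18*A)
G(-17, -9)*H(1/(2 - 1)) = 0*(18/(2 - 1)) = 0*(18/1) = 0*(18*1) = 0*18 = 0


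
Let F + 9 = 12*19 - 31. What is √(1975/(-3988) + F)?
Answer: √745525693/1994 ≈ 13.693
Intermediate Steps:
F = 188 (F = -9 + (12*19 - 31) = -9 + (228 - 31) = -9 + 197 = 188)
√(1975/(-3988) + F) = √(1975/(-3988) + 188) = √(1975*(-1/3988) + 188) = √(-1975/3988 + 188) = √(747769/3988) = √745525693/1994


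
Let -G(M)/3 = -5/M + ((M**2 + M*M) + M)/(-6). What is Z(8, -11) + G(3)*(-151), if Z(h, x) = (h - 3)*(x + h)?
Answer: -4711/2 ≈ -2355.5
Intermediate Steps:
G(M) = M**2 + M/2 + 15/M (G(M) = -3*(-5/M + ((M**2 + M*M) + M)/(-6)) = -3*(-5/M + ((M**2 + M**2) + M)*(-1/6)) = -3*(-5/M + (2*M**2 + M)*(-1/6)) = -3*(-5/M + (M + 2*M**2)*(-1/6)) = -3*(-5/M + (-M**2/3 - M/6)) = -3*(-5/M - M**2/3 - M/6) = M**2 + M/2 + 15/M)
Z(h, x) = (-3 + h)*(h + x)
Z(8, -11) + G(3)*(-151) = (8**2 - 3*8 - 3*(-11) + 8*(-11)) + (3**2 + (1/2)*3 + 15/3)*(-151) = (64 - 24 + 33 - 88) + (9 + 3/2 + 15*(1/3))*(-151) = -15 + (9 + 3/2 + 5)*(-151) = -15 + (31/2)*(-151) = -15 - 4681/2 = -4711/2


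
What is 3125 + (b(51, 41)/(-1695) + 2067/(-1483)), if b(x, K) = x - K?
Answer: 1570349446/502737 ≈ 3123.6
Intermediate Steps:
3125 + (b(51, 41)/(-1695) + 2067/(-1483)) = 3125 + ((51 - 1*41)/(-1695) + 2067/(-1483)) = 3125 + ((51 - 41)*(-1/1695) + 2067*(-1/1483)) = 3125 + (10*(-1/1695) - 2067/1483) = 3125 + (-2/339 - 2067/1483) = 3125 - 703679/502737 = 1570349446/502737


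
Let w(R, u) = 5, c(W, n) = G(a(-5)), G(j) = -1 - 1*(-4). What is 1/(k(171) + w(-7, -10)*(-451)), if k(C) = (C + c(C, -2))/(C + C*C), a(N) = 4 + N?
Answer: -4902/11053981 ≈ -0.00044346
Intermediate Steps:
G(j) = 3 (G(j) = -1 + 4 = 3)
c(W, n) = 3
k(C) = (3 + C)/(C + C²) (k(C) = (C + 3)/(C + C*C) = (3 + C)/(C + C²))
1/(k(171) + w(-7, -10)*(-451)) = 1/((3 + 171)/(171*(1 + 171)) + 5*(-451)) = 1/((1/171)*174/172 - 2255) = 1/((1/171)*(1/172)*174 - 2255) = 1/(29/4902 - 2255) = 1/(-11053981/4902) = -4902/11053981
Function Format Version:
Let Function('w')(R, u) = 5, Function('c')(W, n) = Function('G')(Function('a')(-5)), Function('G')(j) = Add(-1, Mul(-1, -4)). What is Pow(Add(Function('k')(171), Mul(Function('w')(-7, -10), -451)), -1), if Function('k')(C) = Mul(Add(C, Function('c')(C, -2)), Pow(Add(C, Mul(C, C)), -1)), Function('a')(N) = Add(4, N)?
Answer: Rational(-4902, 11053981) ≈ -0.00044346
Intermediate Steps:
Function('G')(j) = 3 (Function('G')(j) = Add(-1, 4) = 3)
Function('c')(W, n) = 3
Function('k')(C) = Mul(Pow(Add(C, Pow(C, 2)), -1), Add(3, C)) (Function('k')(C) = Mul(Add(C, 3), Pow(Add(C, Mul(C, C)), -1)) = Mul(Add(3, C), Pow(Add(C, Pow(C, 2)), -1)) = Mul(Pow(Add(C, Pow(C, 2)), -1), Add(3, C)))
Pow(Add(Function('k')(171), Mul(Function('w')(-7, -10), -451)), -1) = Pow(Add(Mul(Pow(171, -1), Pow(Add(1, 171), -1), Add(3, 171)), Mul(5, -451)), -1) = Pow(Add(Mul(Rational(1, 171), Pow(172, -1), 174), -2255), -1) = Pow(Add(Mul(Rational(1, 171), Rational(1, 172), 174), -2255), -1) = Pow(Add(Rational(29, 4902), -2255), -1) = Pow(Rational(-11053981, 4902), -1) = Rational(-4902, 11053981)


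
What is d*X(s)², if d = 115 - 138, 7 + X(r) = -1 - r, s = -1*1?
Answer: -1127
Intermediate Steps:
s = -1
X(r) = -8 - r (X(r) = -7 + (-1 - r) = -8 - r)
d = -23
d*X(s)² = -23*(-8 - 1*(-1))² = -23*(-8 + 1)² = -23*(-7)² = -23*49 = -1127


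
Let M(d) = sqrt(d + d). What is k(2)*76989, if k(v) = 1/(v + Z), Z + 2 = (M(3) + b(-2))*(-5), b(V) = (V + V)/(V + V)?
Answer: 76989/25 - 76989*sqrt(6)/25 ≈ -4463.8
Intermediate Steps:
b(V) = 1 (b(V) = (2*V)/((2*V)) = (2*V)*(1/(2*V)) = 1)
M(d) = sqrt(2)*sqrt(d) (M(d) = sqrt(2*d) = sqrt(2)*sqrt(d))
Z = -7 - 5*sqrt(6) (Z = -2 + (sqrt(2)*sqrt(3) + 1)*(-5) = -2 + (sqrt(6) + 1)*(-5) = -2 + (1 + sqrt(6))*(-5) = -2 + (-5 - 5*sqrt(6)) = -7 - 5*sqrt(6) ≈ -19.247)
k(v) = 1/(-7 + v - 5*sqrt(6)) (k(v) = 1/(v + (-7 - 5*sqrt(6))) = 1/(-7 + v - 5*sqrt(6)))
k(2)*76989 = 76989/(-7 + 2 - 5*sqrt(6)) = 76989/(-5 - 5*sqrt(6))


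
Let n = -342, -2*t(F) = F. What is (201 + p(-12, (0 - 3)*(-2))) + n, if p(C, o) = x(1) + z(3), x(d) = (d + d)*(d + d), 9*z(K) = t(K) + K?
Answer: -821/6 ≈ -136.83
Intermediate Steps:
t(F) = -F/2
z(K) = K/18 (z(K) = (-K/2 + K)/9 = (K/2)/9 = K/18)
x(d) = 4*d² (x(d) = (2*d)*(2*d) = 4*d²)
p(C, o) = 25/6 (p(C, o) = 4*1² + (1/18)*3 = 4*1 + ⅙ = 4 + ⅙ = 25/6)
(201 + p(-12, (0 - 3)*(-2))) + n = (201 + 25/6) - 342 = 1231/6 - 342 = -821/6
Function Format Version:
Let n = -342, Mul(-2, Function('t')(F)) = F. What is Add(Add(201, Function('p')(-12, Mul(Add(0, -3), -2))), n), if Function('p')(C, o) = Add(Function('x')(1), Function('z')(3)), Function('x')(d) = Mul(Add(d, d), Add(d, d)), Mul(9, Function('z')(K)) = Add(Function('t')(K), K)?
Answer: Rational(-821, 6) ≈ -136.83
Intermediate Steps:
Function('t')(F) = Mul(Rational(-1, 2), F)
Function('z')(K) = Mul(Rational(1, 18), K) (Function('z')(K) = Mul(Rational(1, 9), Add(Mul(Rational(-1, 2), K), K)) = Mul(Rational(1, 9), Mul(Rational(1, 2), K)) = Mul(Rational(1, 18), K))
Function('x')(d) = Mul(4, Pow(d, 2)) (Function('x')(d) = Mul(Mul(2, d), Mul(2, d)) = Mul(4, Pow(d, 2)))
Function('p')(C, o) = Rational(25, 6) (Function('p')(C, o) = Add(Mul(4, Pow(1, 2)), Mul(Rational(1, 18), 3)) = Add(Mul(4, 1), Rational(1, 6)) = Add(4, Rational(1, 6)) = Rational(25, 6))
Add(Add(201, Function('p')(-12, Mul(Add(0, -3), -2))), n) = Add(Add(201, Rational(25, 6)), -342) = Add(Rational(1231, 6), -342) = Rational(-821, 6)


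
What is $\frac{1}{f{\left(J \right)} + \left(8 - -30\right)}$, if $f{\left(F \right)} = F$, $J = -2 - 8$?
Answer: $\frac{1}{28} \approx 0.035714$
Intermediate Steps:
$J = -10$
$\frac{1}{f{\left(J \right)} + \left(8 - -30\right)} = \frac{1}{-10 + \left(8 - -30\right)} = \frac{1}{-10 + \left(8 + 30\right)} = \frac{1}{-10 + 38} = \frac{1}{28}$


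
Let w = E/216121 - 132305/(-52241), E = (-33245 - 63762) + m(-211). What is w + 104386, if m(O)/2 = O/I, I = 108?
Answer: 3743727362270165/35863550982 ≈ 1.0439e+5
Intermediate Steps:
m(O) = O/54 (m(O) = 2*(O/108) = O/54)
E = -5238589/54 (E = (-33245 - 63762) + (1/54)*(-211) = -97007 - 211/54 = -5238589/54 ≈ -97011.)
w = 74729463113/35863550982 (w = -5238589/54/216121 - 132305/(-52241) = -5238589/54*1/216121 - 132305*(-1/52241) = -5238589/11670534 + 132305/52241 = 74729463113/35863550982 ≈ 2.0837)
w + 104386 = 74729463113/35863550982 + 104386 = 3743727362270165/35863550982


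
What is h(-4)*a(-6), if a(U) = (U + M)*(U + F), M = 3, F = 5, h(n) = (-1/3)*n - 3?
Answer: -5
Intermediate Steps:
h(n) = -3 - n/3 (h(n) = (-1*1/3)*n - 3 = -n/3 - 3 = -3 - n/3)
a(U) = (3 + U)*(5 + U) (a(U) = (U + 3)*(U + 5) = (3 + U)*(5 + U))
h(-4)*a(-6) = (-3 - 1/3*(-4))*(15 + (-6)**2 + 8*(-6)) = (-3 + 4/3)*(15 + 36 - 48) = -5/3*3 = -5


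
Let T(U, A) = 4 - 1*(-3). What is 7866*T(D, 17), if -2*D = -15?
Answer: 55062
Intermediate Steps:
D = 15/2 (D = -½*(-15) = 15/2 ≈ 7.5000)
T(U, A) = 7 (T(U, A) = 4 + 3 = 7)
7866*T(D, 17) = 7866*7 = 55062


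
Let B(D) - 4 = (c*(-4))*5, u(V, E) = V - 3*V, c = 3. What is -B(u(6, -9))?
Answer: 56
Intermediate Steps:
u(V, E) = -2*V
B(D) = -56 (B(D) = 4 + (3*(-4))*5 = 4 - 12*5 = 4 - 60 = -56)
-B(u(6, -9)) = -1*(-56) = 56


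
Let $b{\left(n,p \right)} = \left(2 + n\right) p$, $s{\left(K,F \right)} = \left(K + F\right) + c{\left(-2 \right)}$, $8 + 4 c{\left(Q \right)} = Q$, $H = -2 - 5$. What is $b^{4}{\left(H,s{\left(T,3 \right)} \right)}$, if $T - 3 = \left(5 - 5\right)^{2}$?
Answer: $\frac{1500625}{16} \approx 93789.0$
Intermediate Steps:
$H = -7$ ($H = -2 - 5 = -7$)
$c{\left(Q \right)} = -2 + \frac{Q}{4}$
$T = 3$ ($T = 3 + \left(5 - 5\right)^{2} = 3 + 0^{2} = 3 + 0 = 3$)
$s{\left(K,F \right)} = - \frac{5}{2} + F + K$ ($s{\left(K,F \right)} = \left(K + F\right) + \left(-2 + \frac{1}{4} \left(-2\right)\right) = \left(F + K\right) - \frac{5}{2} = - \frac{5}{2} + F + K$)
$b{\left(n,p \right)} = p \left(2 + n\right)$
$b^{4}{\left(H,s{\left(T,3 \right)} \right)} = \left(\left(- \frac{5}{2} + 3 + 3\right) \left(2 - 7\right)\right)^{4} = \left(\frac{7}{2} \left(-5\right)\right)^{4} = \left(- \frac{35}{2}\right)^{4} = \frac{1500625}{16}$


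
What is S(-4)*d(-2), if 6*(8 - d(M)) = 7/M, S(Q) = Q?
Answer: -103/3 ≈ -34.333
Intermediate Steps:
d(M) = 8 - 7/(6*M)
S(-4)*d(-2) = -4*(8 - 7/6/(-2)) = -4*(8 - 7/6*(-½)) = -4*(8 + 7/12) = -4*103/12 = -103/3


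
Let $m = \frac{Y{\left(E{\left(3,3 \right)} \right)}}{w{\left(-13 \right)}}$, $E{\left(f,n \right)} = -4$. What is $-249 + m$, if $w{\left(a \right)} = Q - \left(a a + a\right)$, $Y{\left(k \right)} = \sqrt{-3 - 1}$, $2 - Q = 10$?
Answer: $-249 - \frac{i}{82} \approx -249.0 - 0.012195 i$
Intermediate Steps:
$Q = -8$ ($Q = 2 - 10 = -8$)
$Y{\left(k \right)} = 2 i$ ($Y{\left(k \right)} = \sqrt{-4} = 2 i$)
$w{\left(a \right)} = -8 - a - a^{2}$ ($w{\left(a \right)} = -8 - \left(a a + a\right) = -8 - \left(a^{2} + a\right) = -8 - \left(a + a^{2}\right) = -8 - a - a^{2}$)
$m = - \frac{i}{82}$ ($m = \frac{2 i}{-8 - -13 - \left(-13\right)^{2}} = \frac{2 i}{-8 + 13 - 169} = \frac{2 i}{-164} = 2 i \left(- \frac{1}{164}\right) = - \frac{i}{82} \approx - 0.012195 i$)
$-249 + m = -249 - \frac{i}{82}$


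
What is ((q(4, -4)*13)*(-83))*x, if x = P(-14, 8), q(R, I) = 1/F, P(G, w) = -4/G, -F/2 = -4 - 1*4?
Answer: -1079/56 ≈ -19.268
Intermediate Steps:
F = 16 (F = -2*(-4 - 1*4) = -2*(-4 - 4) = -2*(-8) = 16)
q(R, I) = 1/16
x = 2/7 (x = -4/(-14) = -4*(-1/14) = 2/7 ≈ 0.28571)
((q(4, -4)*13)*(-83))*x = (((1/16)*13)*(-83))*(2/7) = ((13/16)*(-83))*(2/7) = -1079/16*2/7 = -1079/56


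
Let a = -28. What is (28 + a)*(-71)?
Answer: 0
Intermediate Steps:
(28 + a)*(-71) = (28 - 28)*(-71) = 0*(-71) = 0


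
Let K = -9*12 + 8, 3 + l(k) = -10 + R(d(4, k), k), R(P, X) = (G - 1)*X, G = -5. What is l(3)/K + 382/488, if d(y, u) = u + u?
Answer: 3333/3050 ≈ 1.0928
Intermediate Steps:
d(y, u) = 2*u
R(P, X) = -6*X (R(P, X) = (-5 - 1)*X = -6*X)
l(k) = -13 - 6*k (l(k) = -3 + (-10 - 6*k) = -13 - 6*k)
K = -100 (K = -108 + 8 = -100)
l(3)/K + 382/488 = (-13 - 6*3)/(-100) + 382/488 = (-13 - 18)*(-1/100) + 382*(1/488) = -31*(-1/100) + 191/244 = 31/100 + 191/244 = 3333/3050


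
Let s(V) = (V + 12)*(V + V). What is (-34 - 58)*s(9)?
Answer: -34776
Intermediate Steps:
s(V) = 2*V*(12 + V) (s(V) = (12 + V)*(2*V) = 2*V*(12 + V))
(-34 - 58)*s(9) = (-34 - 58)*(2*9*(12 + 9)) = -184*9*21 = -92*378 = -34776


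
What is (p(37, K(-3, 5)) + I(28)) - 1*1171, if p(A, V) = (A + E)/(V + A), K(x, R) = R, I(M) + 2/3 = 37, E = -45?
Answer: -7944/7 ≈ -1134.9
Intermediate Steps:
I(M) = 109/3 (I(M) = -2/3 + 37 = 109/3)
p(A, V) = (-45 + A)/(A + V) (p(A, V) = (A - 45)/(V + A) = (-45 + A)/(A + V))
(p(37, K(-3, 5)) + I(28)) - 1*1171 = ((-45 + 37)/(37 + 5) + 109/3) - 1*1171 = (-8/42 + 109/3) - 1171 = ((1/42)*(-8) + 109/3) - 1171 = (-4/21 + 109/3) - 1171 = 253/7 - 1171 = -7944/7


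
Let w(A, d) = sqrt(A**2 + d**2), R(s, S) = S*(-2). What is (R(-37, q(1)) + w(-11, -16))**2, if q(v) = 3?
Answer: (6 - sqrt(377))**2 ≈ 180.00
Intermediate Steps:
R(s, S) = -2*S
(R(-37, q(1)) + w(-11, -16))**2 = (-2*3 + sqrt((-11)**2 + (-16)**2))**2 = (-6 + sqrt(121 + 256))**2 = (-6 + sqrt(377))**2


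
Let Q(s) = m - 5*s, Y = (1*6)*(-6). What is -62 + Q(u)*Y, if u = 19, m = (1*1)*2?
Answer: 3286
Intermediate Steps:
m = 2 (m = 1*2 = 2)
Y = -36 (Y = 6*(-6) = -36)
Q(s) = 2 - 5*s
-62 + Q(u)*Y = -62 + (2 - 5*19)*(-36) = -62 + (2 - 95)*(-36) = -62 - 93*(-36) = -62 + 3348 = 3286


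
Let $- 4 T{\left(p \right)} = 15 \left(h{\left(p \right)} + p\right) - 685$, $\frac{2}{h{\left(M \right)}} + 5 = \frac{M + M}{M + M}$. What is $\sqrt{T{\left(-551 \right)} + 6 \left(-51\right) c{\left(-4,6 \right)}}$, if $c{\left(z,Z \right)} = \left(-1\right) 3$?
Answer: $\frac{\sqrt{50518}}{4} \approx 56.191$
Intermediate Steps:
$c{\left(z,Z \right)} = -3$
$h{\left(M \right)} = - \frac{1}{2}$ ($h{\left(M \right)} = \frac{2}{-5 + \frac{M + M}{M + M}} = \frac{2}{-5 + \frac{2 M}{2 M}} = \frac{2}{-5 + 2 M \frac{1}{2 M}} = \frac{2}{-5 + 1} = \frac{2}{-4} = 2 \left(- \frac{1}{4}\right) = - \frac{1}{2}$)
$T{\left(p \right)} = \frac{1385}{8} - \frac{15 p}{4}$ ($T{\left(p \right)} = - \frac{15 \left(- \frac{1}{2} + p\right) - 685}{4} = - \frac{\left(- \frac{15}{2} + 15 p\right) - 685}{4} = - \frac{- \frac{1385}{2} + 15 p}{4} = \frac{1385}{8} - \frac{15 p}{4}$)
$\sqrt{T{\left(-551 \right)} + 6 \left(-51\right) c{\left(-4,6 \right)}} = \sqrt{\left(\frac{1385}{8} - - \frac{8265}{4}\right) + 6 \left(-51\right) \left(-3\right)} = \sqrt{\left(\frac{1385}{8} + \frac{8265}{4}\right) - -918} = \sqrt{\frac{17915}{8} + 918} = \sqrt{\frac{25259}{8}} = \frac{\sqrt{50518}}{4}$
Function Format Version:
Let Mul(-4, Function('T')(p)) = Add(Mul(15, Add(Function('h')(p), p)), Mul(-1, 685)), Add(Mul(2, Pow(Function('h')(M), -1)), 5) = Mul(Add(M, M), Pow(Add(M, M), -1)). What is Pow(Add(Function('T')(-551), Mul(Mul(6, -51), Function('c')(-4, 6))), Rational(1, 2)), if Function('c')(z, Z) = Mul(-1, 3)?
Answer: Mul(Rational(1, 4), Pow(50518, Rational(1, 2))) ≈ 56.191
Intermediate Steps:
Function('c')(z, Z) = -3
Function('h')(M) = Rational(-1, 2) (Function('h')(M) = Mul(2, Pow(Add(-5, Mul(Add(M, M), Pow(Add(M, M), -1))), -1)) = Mul(2, Pow(Add(-5, Mul(Mul(2, M), Pow(Mul(2, M), -1))), -1)) = Mul(2, Pow(Add(-5, Mul(Mul(2, M), Mul(Rational(1, 2), Pow(M, -1)))), -1)) = Mul(2, Pow(Add(-5, 1), -1)) = Mul(2, Pow(-4, -1)) = Mul(2, Rational(-1, 4)) = Rational(-1, 2))
Function('T')(p) = Add(Rational(1385, 8), Mul(Rational(-15, 4), p)) (Function('T')(p) = Mul(Rational(-1, 4), Add(Mul(15, Add(Rational(-1, 2), p)), Mul(-1, 685))) = Mul(Rational(-1, 4), Add(Add(Rational(-15, 2), Mul(15, p)), -685)) = Mul(Rational(-1, 4), Add(Rational(-1385, 2), Mul(15, p))) = Add(Rational(1385, 8), Mul(Rational(-15, 4), p)))
Pow(Add(Function('T')(-551), Mul(Mul(6, -51), Function('c')(-4, 6))), Rational(1, 2)) = Pow(Add(Add(Rational(1385, 8), Mul(Rational(-15, 4), -551)), Mul(Mul(6, -51), -3)), Rational(1, 2)) = Pow(Add(Add(Rational(1385, 8), Rational(8265, 4)), Mul(-306, -3)), Rational(1, 2)) = Pow(Add(Rational(17915, 8), 918), Rational(1, 2)) = Pow(Rational(25259, 8), Rational(1, 2)) = Mul(Rational(1, 4), Pow(50518, Rational(1, 2)))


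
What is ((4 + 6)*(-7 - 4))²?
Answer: 12100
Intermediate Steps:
((4 + 6)*(-7 - 4))² = (10*(-11))² = (-110)² = 12100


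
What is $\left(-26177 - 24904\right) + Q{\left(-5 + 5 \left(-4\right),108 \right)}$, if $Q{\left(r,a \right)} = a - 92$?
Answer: $-51065$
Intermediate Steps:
$Q{\left(r,a \right)} = -92 + a$
$\left(-26177 - 24904\right) + Q{\left(-5 + 5 \left(-4\right),108 \right)} = \left(-26177 - 24904\right) + \left(-92 + 108\right) = -51081 + 16 = -51065$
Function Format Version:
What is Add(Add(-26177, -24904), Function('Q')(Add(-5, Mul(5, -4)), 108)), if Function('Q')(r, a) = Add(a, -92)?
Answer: -51065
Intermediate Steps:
Function('Q')(r, a) = Add(-92, a)
Add(Add(-26177, -24904), Function('Q')(Add(-5, Mul(5, -4)), 108)) = Add(Add(-26177, -24904), Add(-92, 108)) = Add(-51081, 16) = -51065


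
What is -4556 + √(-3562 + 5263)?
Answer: -4556 + 9*√21 ≈ -4514.8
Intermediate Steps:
-4556 + √(-3562 + 5263) = -4556 + √1701 = -4556 + 9*√21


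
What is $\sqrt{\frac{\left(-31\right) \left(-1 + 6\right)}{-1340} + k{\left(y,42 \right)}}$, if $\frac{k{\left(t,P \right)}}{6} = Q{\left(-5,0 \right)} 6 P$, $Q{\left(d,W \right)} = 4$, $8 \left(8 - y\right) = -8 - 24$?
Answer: $\frac{\sqrt{108599965}}{134} \approx 77.77$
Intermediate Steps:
$y = 12$ ($y = 8 - \frac{-8 - 24}{8} = 8 - -4 = 8 + 4 = 12$)
$k{\left(t,P \right)} = 144 P$ ($k{\left(t,P \right)} = 6 \cdot 4 \cdot 6 P = 6 \cdot 24 P = 144 P$)
$\sqrt{\frac{\left(-31\right) \left(-1 + 6\right)}{-1340} + k{\left(y,42 \right)}} = \sqrt{\frac{\left(-31\right) \left(-1 + 6\right)}{-1340} + 144 \cdot 42} = \sqrt{\left(-31\right) 5 \left(- \frac{1}{1340}\right) + 6048} = \sqrt{\left(-155\right) \left(- \frac{1}{1340}\right) + 6048} = \sqrt{\frac{31}{268} + 6048} = \sqrt{\frac{1620895}{268}} = \frac{\sqrt{108599965}}{134}$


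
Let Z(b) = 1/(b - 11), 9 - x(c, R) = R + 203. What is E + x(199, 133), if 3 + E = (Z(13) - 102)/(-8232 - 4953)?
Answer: -8701897/26370 ≈ -329.99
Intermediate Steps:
x(c, R) = -194 - R (x(c, R) = 9 - (R + 203) = 9 - (203 + R) = 9 + (-203 - R) = -194 - R)
Z(b) = 1/(-11 + b)
E = -78907/26370 (E = -3 + (1/(-11 + 13) - 102)/(-8232 - 4953) = -3 + (1/2 - 102)/(-13185) = -3 + (1/2 - 102)*(-1/13185) = -3 - 203/2*(-1/13185) = -3 + 203/26370 = -78907/26370 ≈ -2.9923)
E + x(199, 133) = -78907/26370 + (-194 - 1*133) = -78907/26370 + (-194 - 133) = -78907/26370 - 327 = -8701897/26370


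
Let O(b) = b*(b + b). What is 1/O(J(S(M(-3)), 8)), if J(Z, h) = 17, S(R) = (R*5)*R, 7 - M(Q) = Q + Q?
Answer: 1/578 ≈ 0.0017301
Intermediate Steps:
M(Q) = 7 - 2*Q (M(Q) = 7 - (Q + Q) = 7 - 2*Q)
S(R) = 5*R² (S(R) = (5*R)*R = 5*R²)
O(b) = 2*b² (O(b) = b*(2*b) = 2*b²)
1/O(J(S(M(-3)), 8)) = 1/(2*17²) = 1/(2*289) = 1/578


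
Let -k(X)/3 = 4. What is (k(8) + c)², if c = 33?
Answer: 441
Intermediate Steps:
k(X) = -12 (k(X) = -3*4 = -12)
(k(8) + c)² = (-12 + 33)² = 21² = 441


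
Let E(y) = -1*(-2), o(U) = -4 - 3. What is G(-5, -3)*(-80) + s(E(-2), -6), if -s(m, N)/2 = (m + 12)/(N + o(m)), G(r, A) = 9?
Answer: -9332/13 ≈ -717.85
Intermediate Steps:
o(U) = -7
E(y) = 2
s(m, N) = -2*(12 + m)/(-7 + N) (s(m, N) = -2*(m + 12)/(N - 7) = -2*(12 + m)/(-7 + N))
G(-5, -3)*(-80) + s(E(-2), -6) = 9*(-80) + 2*(-12 - 1*2)/(-7 - 6) = -720 + 2*(-12 - 2)/(-13) = -720 + 2*(-1/13)*(-14) = -720 + 28/13 = -9332/13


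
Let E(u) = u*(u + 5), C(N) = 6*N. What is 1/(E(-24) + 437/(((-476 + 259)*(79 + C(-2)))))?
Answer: 14539/6629347 ≈ 0.0021931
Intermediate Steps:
E(u) = u*(5 + u)
1/(E(-24) + 437/(((-476 + 259)*(79 + C(-2))))) = 1/(-24*(5 - 24) + 437/(((-476 + 259)*(79 + 6*(-2))))) = 1/(-24*(-19) + 437/((-217*(79 - 12)))) = 1/(456 + 437/((-217*67))) = 1/(456 + 437/(-14539)) = 1/(456 + 437*(-1/14539)) = 1/(456 - 437/14539) = 1/(6629347/14539) = 14539/6629347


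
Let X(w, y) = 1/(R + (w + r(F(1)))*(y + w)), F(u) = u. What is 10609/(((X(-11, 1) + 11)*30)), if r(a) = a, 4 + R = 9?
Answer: 74263/2312 ≈ 32.121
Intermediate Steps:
R = 5 (R = -4 + 9 = 5)
X(w, y) = 1/(5 + (1 + w)*(w + y)) (X(w, y) = 1/(5 + (w + 1)*(y + w)) = 1/(5 + (1 + w)*(w + y)))
10609/(((X(-11, 1) + 11)*30)) = 10609/(((1/(5 - 11 + 1 + (-11)² - 11*1) + 11)*30)) = 10609/(((1/(5 - 11 + 1 + 121 - 11) + 11)*30)) = 10609/(((1/105 + 11)*30)) = 10609/(((1156/105)*30)) = 10609/(2312/7) = 10609*(7/2312) = 74263/2312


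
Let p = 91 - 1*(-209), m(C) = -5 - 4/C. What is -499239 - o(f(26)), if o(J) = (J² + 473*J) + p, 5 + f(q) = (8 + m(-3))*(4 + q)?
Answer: -574289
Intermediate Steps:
p = 300 (p = 91 + 209 = 300)
f(q) = 37/3 + 13*q/3 (f(q) = -5 + (8 + (-5 - 4/(-3)))*(4 + q) = -5 + (8 + (-5 - 4*(-⅓)))*(4 + q) = -5 + (8 + (-5 + 4/3))*(4 + q) = -5 + (8 - 11/3)*(4 + q) = -5 + 13*(4 + q)/3 = -5 + (52/3 + 13*q/3) = 37/3 + 13*q/3)
o(J) = 300 + J² + 473*J (o(J) = (J² + 473*J) + 300 = 300 + J² + 473*J)
-499239 - o(f(26)) = -499239 - (300 + (37/3 + (13/3)*26)² + 473*(37/3 + (13/3)*26)) = -499239 - (300 + (37/3 + 338/3)² + 473*(37/3 + 338/3)) = -499239 - (300 + 125² + 473*125) = -499239 - (300 + 15625 + 59125) = -499239 - 1*75050 = -499239 - 75050 = -574289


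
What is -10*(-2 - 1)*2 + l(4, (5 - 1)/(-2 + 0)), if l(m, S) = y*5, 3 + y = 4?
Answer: 65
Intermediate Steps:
y = 1 (y = -3 + 4 = 1)
l(m, S) = 5 (l(m, S) = 1*5 = 5)
-10*(-2 - 1)*2 + l(4, (5 - 1)/(-2 + 0)) = -10*(-2 - 1)*2 + 5 = -(-30)*2 + 5 = -10*(-6) + 5 = 60 + 5 = 65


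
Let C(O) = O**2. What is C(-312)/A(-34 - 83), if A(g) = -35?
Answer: -97344/35 ≈ -2781.3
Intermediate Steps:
C(-312)/A(-34 - 83) = (-312)**2/(-35) = 97344*(-1/35) = -97344/35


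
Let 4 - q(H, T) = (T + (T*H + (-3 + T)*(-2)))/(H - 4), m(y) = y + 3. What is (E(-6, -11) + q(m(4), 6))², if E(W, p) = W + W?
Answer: 484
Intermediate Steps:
m(y) = 3 + y
E(W, p) = 2*W
q(H, T) = 4 - (6 - T + H*T)/(-4 + H) (q(H, T) = 4 - (T + (T*H + (-3 + T)*(-2)))/(H - 4) = 4 - (T + (H*T + (6 - 2*T)))/(-4 + H) = 4 - (T + (6 - 2*T + H*T))/(-4 + H) = 4 - (6 - T + H*T)/(-4 + H))
(E(-6, -11) + q(m(4), 6))² = (2*(-6) + (-22 + 6 + 4*(3 + 4) - 1*(3 + 4)*6)/(-4 + (3 + 4)))² = (-12 + (-22 + 6 + 4*7 - 1*7*6)/(-4 + 7))² = (-12 + (-22 + 6 + 28 - 42)/3)² = (-12 + (⅓)*(-30))² = (-12 - 10)² = (-22)² = 484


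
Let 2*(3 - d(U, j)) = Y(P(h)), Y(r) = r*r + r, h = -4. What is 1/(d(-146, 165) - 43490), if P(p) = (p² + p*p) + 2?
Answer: -1/44082 ≈ -2.2685e-5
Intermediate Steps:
P(p) = 2 + 2*p² (P(p) = (p² + p²) + 2 = 2*p² + 2 = 2 + 2*p²)
Y(r) = r + r² (Y(r) = r² + r = r + r²)
d(U, j) = -592 (d(U, j) = 3 - (2 + 2*(-4)²)*(1 + (2 + 2*(-4)²))/2 = 3 - (2 + 2*16)*(1 + (2 + 2*16))/2 = 3 - (2 + 32)*(1 + (2 + 32))/2 = 3 - 17*(1 + 34) = 3 - 17*35 = 3 - ½*1190 = 3 - 595 = -592)
1/(d(-146, 165) - 43490) = 1/(-592 - 43490) = 1/(-44082) = -1/44082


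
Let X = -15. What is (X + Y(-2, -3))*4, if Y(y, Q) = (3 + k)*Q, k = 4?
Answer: -144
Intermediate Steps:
Y(y, Q) = 7*Q (Y(y, Q) = (3 + 4)*Q = 7*Q)
(X + Y(-2, -3))*4 = (-15 + 7*(-3))*4 = (-15 - 21)*4 = -36*4 = -144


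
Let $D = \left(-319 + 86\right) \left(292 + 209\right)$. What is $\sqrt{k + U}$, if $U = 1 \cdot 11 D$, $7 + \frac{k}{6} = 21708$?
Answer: $i \sqrt{1153857} \approx 1074.2 i$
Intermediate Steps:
$k = 130206$ ($k = -42 + 6 \cdot 21708 = -42 + 130248 = 130206$)
$D = -116733$ ($D = \left(-233\right) 501 = -116733$)
$U = -1284063$ ($U = 1 \cdot 11 \left(-116733\right) = 11 \left(-116733\right) = -1284063$)
$\sqrt{k + U} = \sqrt{130206 - 1284063} = \sqrt{-1153857} = i \sqrt{1153857}$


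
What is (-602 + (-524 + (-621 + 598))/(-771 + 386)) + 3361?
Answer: 1062762/385 ≈ 2760.4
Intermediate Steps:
(-602 + (-524 + (-621 + 598))/(-771 + 386)) + 3361 = (-602 + (-524 - 23)/(-385)) + 3361 = (-602 - 547*(-1/385)) + 3361 = (-602 + 547/385) + 3361 = -231223/385 + 3361 = 1062762/385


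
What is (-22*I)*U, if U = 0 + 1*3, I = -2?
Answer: 132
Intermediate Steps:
U = 3 (U = 0 + 3 = 3)
(-22*I)*U = -22*(-2)*3 = 44*3 = 132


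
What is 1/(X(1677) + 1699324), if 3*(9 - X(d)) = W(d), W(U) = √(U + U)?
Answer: 5097999/8663197933549 + √3354/8663197933549 ≈ 5.8847e-7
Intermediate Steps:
W(U) = √2*√U (W(U) = √(2*U) = √2*√U)
X(d) = 9 - √2*√d/3
1/(X(1677) + 1699324) = 1/((9 - √2*√1677/3) + 1699324) = 1/((9 - √3354/3) + 1699324) = 1/(1699333 - √3354/3)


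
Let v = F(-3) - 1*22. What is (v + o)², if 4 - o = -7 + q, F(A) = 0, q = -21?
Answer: 100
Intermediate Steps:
v = -22 (v = 0 - 1*22 = 0 - 22 = -22)
o = 32 (o = 4 - (-7 - 21) = 4 - 1*(-28) = 4 + 28 = 32)
(v + o)² = (-22 + 32)² = 10² = 100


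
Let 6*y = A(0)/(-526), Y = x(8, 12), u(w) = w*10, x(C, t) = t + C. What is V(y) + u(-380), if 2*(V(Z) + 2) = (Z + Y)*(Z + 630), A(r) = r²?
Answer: 2498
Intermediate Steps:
x(C, t) = C + t
u(w) = 10*w
Y = 20 (Y = 8 + 12 = 20)
y = 0 (y = (0²/(-526))/6 = (0*(-1/526))/6 = (⅙)*0 = 0)
V(Z) = -2 + (20 + Z)*(630 + Z)/2 (V(Z) = -2 + ((Z + 20)*(Z + 630))/2 = -2 + ((20 + Z)*(630 + Z))/2 = -2 + (20 + Z)*(630 + Z)/2)
V(y) + u(-380) = (6298 + (½)*0² + 325*0) + 10*(-380) = (6298 + (½)*0 + 0) - 3800 = (6298 + 0 + 0) - 3800 = 6298 - 3800 = 2498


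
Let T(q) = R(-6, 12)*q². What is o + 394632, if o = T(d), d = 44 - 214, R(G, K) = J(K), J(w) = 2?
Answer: 452432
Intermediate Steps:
R(G, K) = 2
d = -170
T(q) = 2*q²
o = 57800 (o = 2*(-170)² = 2*28900 = 57800)
o + 394632 = 57800 + 394632 = 452432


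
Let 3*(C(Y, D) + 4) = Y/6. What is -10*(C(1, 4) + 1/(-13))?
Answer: 4705/117 ≈ 40.214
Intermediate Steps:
C(Y, D) = -4 + Y/18 (C(Y, D) = -4 + (Y/6)/3 = -4 + Y/18)
-10*(C(1, 4) + 1/(-13)) = -10*((-4 + (1/18)*1) + 1/(-13)) = -10*((-4 + 1/18) - 1/13) = -10*(-71/18 - 1/13) = -10*(-941/234) = 4705/117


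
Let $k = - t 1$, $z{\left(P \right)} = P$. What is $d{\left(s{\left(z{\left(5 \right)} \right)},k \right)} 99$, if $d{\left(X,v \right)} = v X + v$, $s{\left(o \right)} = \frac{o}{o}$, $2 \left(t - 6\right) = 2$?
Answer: $-1386$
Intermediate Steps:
$t = 7$ ($t = 6 + \frac{1}{2} \cdot 2 = 6 + 1 = 7$)
$k = -7$ ($k = \left(-1\right) 7 \cdot 1 = \left(-7\right) 1 = -7$)
$s{\left(o \right)} = 1$
$d{\left(X,v \right)} = v + X v$ ($d{\left(X,v \right)} = X v + v = v + X v$)
$d{\left(s{\left(z{\left(5 \right)} \right)},k \right)} 99 = - 7 \left(1 + 1\right) 99 = \left(-7\right) 2 \cdot 99 = \left(-14\right) 99 = -1386$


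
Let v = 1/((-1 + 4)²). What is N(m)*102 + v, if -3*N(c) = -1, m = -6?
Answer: 307/9 ≈ 34.111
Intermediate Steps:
N(c) = ⅓ (N(c) = -⅓*(-1) = ⅓)
v = ⅑ (v = 1/(3²) = 1/9 = ⅑ ≈ 0.11111)
N(m)*102 + v = (⅓)*102 + ⅑ = 34 + ⅑ = 307/9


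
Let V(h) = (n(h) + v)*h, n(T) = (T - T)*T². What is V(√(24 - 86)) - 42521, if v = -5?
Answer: -42521 - 5*I*√62 ≈ -42521.0 - 39.37*I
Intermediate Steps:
n(T) = 0 (n(T) = 0*T² = 0)
V(h) = -5*h (V(h) = (0 - 5)*h = -5*h)
V(√(24 - 86)) - 42521 = -5*√(24 - 86) - 42521 = -5*I*√62 - 42521 = -42521 - 5*I*√62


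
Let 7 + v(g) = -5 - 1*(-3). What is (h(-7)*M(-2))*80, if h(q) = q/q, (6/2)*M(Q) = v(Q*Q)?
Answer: -240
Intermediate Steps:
v(g) = -9 (v(g) = -7 + (-5 - 1*(-3)) = -7 + (-5 + 3) = -7 - 2 = -9)
M(Q) = -3 (M(Q) = (⅓)*(-9) = -3)
h(q) = 1
(h(-7)*M(-2))*80 = (1*(-3))*80 = -3*80 = -240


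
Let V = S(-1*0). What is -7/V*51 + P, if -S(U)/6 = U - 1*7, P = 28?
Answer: 39/2 ≈ 19.500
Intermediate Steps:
S(U) = 42 - 6*U (S(U) = -6*(U - 1*7) = -6*(U - 7) = -6*(-7 + U) = 42 - 6*U)
V = 42 (V = 42 - (-6)*0 = 42 - 6*0 = 42 + 0 = 42)
-7/V*51 + P = -7/42*51 + 28 = -7*1/42*51 + 28 = -1/6*51 + 28 = -17/2 + 28 = 39/2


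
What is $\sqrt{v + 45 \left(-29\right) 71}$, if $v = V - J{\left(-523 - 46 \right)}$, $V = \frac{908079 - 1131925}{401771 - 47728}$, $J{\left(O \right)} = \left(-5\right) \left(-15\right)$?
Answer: $\frac{2 i \sqrt{2905863793671787}}{354043} \approx 304.52 i$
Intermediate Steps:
$J{\left(O \right)} = 75$
$V = - \frac{223846}{354043} \approx -0.63226$
$v = - \frac{26777071}{354043}$ ($v = - \frac{223846}{354043} - 75 = - \frac{26777071}{354043} \approx -75.632$)
$\sqrt{v + 45 \left(-29\right) 71} = \sqrt{- \frac{26777071}{354043} + 45 \left(-29\right) 71} = \sqrt{- \frac{26777071}{354043} - 92655} = \sqrt{- \frac{32830631236}{354043}} = \frac{2 i \sqrt{2905863793671787}}{354043}$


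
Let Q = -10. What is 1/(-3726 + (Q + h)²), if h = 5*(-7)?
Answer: -1/1701 ≈ -0.00058789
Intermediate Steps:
h = -35
1/(-3726 + (Q + h)²) = 1/(-3726 + (-10 - 35)²) = 1/(-3726 + (-45)²) = 1/(-3726 + 2025) = 1/(-1701) = -1/1701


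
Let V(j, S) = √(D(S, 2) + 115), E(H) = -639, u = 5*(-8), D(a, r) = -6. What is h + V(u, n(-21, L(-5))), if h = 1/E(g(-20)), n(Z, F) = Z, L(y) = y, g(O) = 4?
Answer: -1/639 + √109 ≈ 10.439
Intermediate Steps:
u = -40
h = -1/639 (h = 1/(-639) = -1/639 ≈ -0.0015649)
V(j, S) = √109 (V(j, S) = √(-6 + 115) = √109)
h + V(u, n(-21, L(-5))) = -1/639 + √109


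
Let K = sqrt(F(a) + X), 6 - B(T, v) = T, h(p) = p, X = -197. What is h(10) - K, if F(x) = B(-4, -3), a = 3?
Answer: 10 - I*sqrt(187) ≈ 10.0 - 13.675*I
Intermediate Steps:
B(T, v) = 6 - T
F(x) = 10 (F(x) = 6 - 1*(-4) = 6 + 4 = 10)
K = I*sqrt(187) (K = sqrt(10 - 197) = sqrt(-187) = I*sqrt(187) ≈ 13.675*I)
h(10) - K = 10 - I*sqrt(187)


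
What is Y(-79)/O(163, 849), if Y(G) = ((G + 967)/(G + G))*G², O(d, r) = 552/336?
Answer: -491064/23 ≈ -21351.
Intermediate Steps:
O(d, r) = 23/14 (O(d, r) = 552*(1/336) = 23/14)
Y(G) = G*(967 + G)/2 (Y(G) = ((967 + G)/((2*G)))*G² = ((967 + G)*(1/(2*G)))*G² = ((967 + G)/(2*G))*G² = G*(967 + G)/2)
Y(-79)/O(163, 849) = ((½)*(-79)*(967 - 79))/(23/14) = ((½)*(-79)*888)*(14/23) = -35076*14/23 = -491064/23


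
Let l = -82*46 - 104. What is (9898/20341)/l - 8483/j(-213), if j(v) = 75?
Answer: -111469169863/985521450 ≈ -113.11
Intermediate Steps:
l = -3876 (l = -3772 - 104 = -3876)
(9898/20341)/l - 8483/j(-213) = (9898/20341)/(-3876) - 8483/75 = (9898*(1/20341))*(-1/3876) - 8483*1/75 = (9898/20341)*(-1/3876) - 8483/75 = -4949/39420858 - 8483/75 = -111469169863/985521450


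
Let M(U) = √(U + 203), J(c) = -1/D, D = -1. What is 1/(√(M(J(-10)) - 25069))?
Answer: -I/√(25069 - 2*√51) ≈ -0.0063176*I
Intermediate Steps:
J(c) = 1 (J(c) = -1/(-1) = -1*(-1) = 1)
M(U) = √(203 + U)
1/(√(M(J(-10)) - 25069)) = 1/(√(√(203 + 1) - 25069)) = 1/(√(√204 - 25069)) = 1/(√(2*√51 - 25069)) = 1/(√(-25069 + 2*√51)) = (-25069 + 2*√51)^(-½)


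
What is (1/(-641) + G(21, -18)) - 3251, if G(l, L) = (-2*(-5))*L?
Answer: -2199272/641 ≈ -3431.0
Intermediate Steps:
G(l, L) = 10*L
(1/(-641) + G(21, -18)) - 3251 = (1/(-641) + 10*(-18)) - 3251 = (-1/641 - 180) - 3251 = -115381/641 - 3251 = -2199272/641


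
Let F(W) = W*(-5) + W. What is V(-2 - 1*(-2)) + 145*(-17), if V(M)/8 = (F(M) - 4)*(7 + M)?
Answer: -2689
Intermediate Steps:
F(W) = -4*W (F(W) = -5*W + W = -4*W)
V(M) = 8*(-4 - 4*M)*(7 + M) (V(M) = 8*((-4*M - 4)*(7 + M)) = 8*((-4 - 4*M)*(7 + M)) = 8*(-4 - 4*M)*(7 + M))
V(-2 - 1*(-2)) + 145*(-17) = (-224 - 256*(-2 - 1*(-2)) - 32*(-2 - 1*(-2))**2) + 145*(-17) = (-224 - 256*(-2 + 2) - 32*(-2 + 2)**2) - 2465 = (-224 - 256*0 - 32*0**2) - 2465 = (-224 + 0 - 32*0) - 2465 = (-224 + 0 + 0) - 2465 = -224 - 2465 = -2689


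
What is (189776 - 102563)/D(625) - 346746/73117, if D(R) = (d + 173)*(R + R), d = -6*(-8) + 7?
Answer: -30815285693/6946115000 ≈ -4.4363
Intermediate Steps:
d = 55 (d = 48 + 7 = 55)
D(R) = 456*R (D(R) = (55 + 173)*(R + R) = 228*(2*R) = 456*R)
(189776 - 102563)/D(625) - 346746/73117 = (189776 - 102563)/((456*625)) - 346746/73117 = 87213/285000 - 346746*1/73117 = 87213*(1/285000) - 346746/73117 = 29071/95000 - 346746/73117 = -30815285693/6946115000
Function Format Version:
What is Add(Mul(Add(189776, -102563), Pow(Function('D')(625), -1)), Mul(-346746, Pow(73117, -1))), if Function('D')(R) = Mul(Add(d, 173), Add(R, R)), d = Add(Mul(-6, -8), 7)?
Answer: Rational(-30815285693, 6946115000) ≈ -4.4363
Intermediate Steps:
d = 55 (d = Add(48, 7) = 55)
Function('D')(R) = Mul(456, R) (Function('D')(R) = Mul(Add(55, 173), Add(R, R)) = Mul(228, Mul(2, R)) = Mul(456, R))
Add(Mul(Add(189776, -102563), Pow(Function('D')(625), -1)), Mul(-346746, Pow(73117, -1))) = Add(Mul(Add(189776, -102563), Pow(Mul(456, 625), -1)), Mul(-346746, Pow(73117, -1))) = Add(Mul(87213, Pow(285000, -1)), Mul(-346746, Rational(1, 73117))) = Add(Mul(87213, Rational(1, 285000)), Rational(-346746, 73117)) = Add(Rational(29071, 95000), Rational(-346746, 73117)) = Rational(-30815285693, 6946115000)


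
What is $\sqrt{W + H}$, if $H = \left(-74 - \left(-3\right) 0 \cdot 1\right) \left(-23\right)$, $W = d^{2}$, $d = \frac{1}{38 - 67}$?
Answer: $\frac{\sqrt{1431383}}{29} \approx 41.255$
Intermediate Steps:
$d = - \frac{1}{29}$ ($d = \frac{1}{-29} = - \frac{1}{29} \approx -0.034483$)
$W = \frac{1}{841}$ ($W = \left(- \frac{1}{29}\right)^{2} = \frac{1}{841} \approx 0.0011891$)
$H = 1702$ ($H = \left(-74 - 0 \cdot 1\right) \left(-23\right) = \left(-74 - 0\right) \left(-23\right) = \left(-74 + 0\right) \left(-23\right) = \left(-74\right) \left(-23\right) = 1702$)
$\sqrt{W + H} = \sqrt{\frac{1}{841} + 1702} = \sqrt{\frac{1431383}{841}} = \frac{\sqrt{1431383}}{29}$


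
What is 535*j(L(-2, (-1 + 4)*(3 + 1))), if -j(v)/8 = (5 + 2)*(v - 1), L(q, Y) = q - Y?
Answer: 449400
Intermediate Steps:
j(v) = 56 - 56*v (j(v) = -8*(5 + 2)*(v - 1) = -56*(-1 + v) = -8*(-7 + 7*v) = 56 - 56*v)
535*j(L(-2, (-1 + 4)*(3 + 1))) = 535*(56 - 56*(-2 - (-1 + 4)*(3 + 1))) = 535*(56 - 56*(-2 - 3*4)) = 535*(56 - 56*(-2 - 1*12)) = 535*(56 - 56*(-2 - 12)) = 535*(56 - 56*(-14)) = 535*(56 + 784) = 535*840 = 449400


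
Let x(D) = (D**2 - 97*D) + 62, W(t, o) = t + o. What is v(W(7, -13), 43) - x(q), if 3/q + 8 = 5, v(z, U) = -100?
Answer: -260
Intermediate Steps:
W(t, o) = o + t
q = -1 (q = 3/(-8 + 5) = 3/(-3) = 3*(-1/3) = -1)
x(D) = 62 + D**2 - 97*D
v(W(7, -13), 43) - x(q) = -100 - (62 + (-1)**2 - 97*(-1)) = -100 - (62 + 1 + 97) = -100 - 1*160 = -100 - 160 = -260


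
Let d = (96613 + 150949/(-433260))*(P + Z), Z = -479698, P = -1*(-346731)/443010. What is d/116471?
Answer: -2965118614153481714773/7451756833678200 ≈ -3.9791e+5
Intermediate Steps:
P = 115577/147670 (P = 346731*(1/443010) = 115577/147670 ≈ 0.78267)
d = -2965118614153481714773/63979504200 (d = (96613 + 150949/(-433260))*(115577/147670 - 479698) = (96613 + 150949*(-1/433260))*(-70836888083/147670) = (96613 - 150949/433260)*(-70836888083/147670) = (41858397431/433260)*(-70836888083/147670) = -2965118614153481714773/63979504200 ≈ -4.6345e+10)
d/116471 = -2965118614153481714773/63979504200/116471 = -2965118614153481714773/63979504200*1/116471 = -2965118614153481714773/7451756833678200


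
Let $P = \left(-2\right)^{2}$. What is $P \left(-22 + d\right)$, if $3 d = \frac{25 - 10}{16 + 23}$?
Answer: $- \frac{3412}{39} \approx -87.487$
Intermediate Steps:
$P = 4$
$d = \frac{5}{39}$ ($d = \frac{\left(25 - 10\right) \frac{1}{16 + 23}}{3} = \frac{15 \cdot \frac{1}{39}}{3} = \frac{1}{3} \cdot \frac{5}{13} = \frac{5}{39} \approx 0.12821$)
$P \left(-22 + d\right) = 4 \left(-22 + \frac{5}{39}\right) = 4 \left(- \frac{853}{39}\right) = - \frac{3412}{39}$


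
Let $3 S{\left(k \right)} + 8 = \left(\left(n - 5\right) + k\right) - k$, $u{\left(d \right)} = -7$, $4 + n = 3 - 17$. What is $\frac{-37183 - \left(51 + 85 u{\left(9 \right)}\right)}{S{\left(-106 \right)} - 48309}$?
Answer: $\frac{109917}{144958} \approx 0.75827$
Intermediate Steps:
$n = -18$ ($n = -4 + \left(3 - 17\right) = -4 - 14 = -18$)
$S{\left(k \right)} = - \frac{31}{3}$ ($S{\left(k \right)} = - \frac{8}{3} + \frac{\left(\left(-18 - 5\right) + k\right) - k}{3} = - \frac{8}{3} + \frac{\left(-23 + k\right) - k}{3} = - \frac{8}{3} + \frac{1}{3} \left(-23\right) = - \frac{8}{3} - \frac{23}{3} = - \frac{31}{3}$)
$\frac{-37183 - \left(51 + 85 u{\left(9 \right)}\right)}{S{\left(-106 \right)} - 48309} = \frac{-37183 - -544}{- \frac{31}{3} - 48309} = \frac{-37183 + \left(595 - 51\right)}{- \frac{144958}{3}} = \left(-37183 + 544\right) \left(- \frac{3}{144958}\right) = \left(-36639\right) \left(- \frac{3}{144958}\right) = \frac{109917}{144958}$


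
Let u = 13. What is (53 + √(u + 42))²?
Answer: (53 + √55)² ≈ 3650.1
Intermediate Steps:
(53 + √(u + 42))² = (53 + √(13 + 42))² = (53 + √55)²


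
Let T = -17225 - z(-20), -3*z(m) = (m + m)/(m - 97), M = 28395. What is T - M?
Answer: -16012580/351 ≈ -45620.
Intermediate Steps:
z(m) = -2*m/(3*(-97 + m)) (z(m) = -(m + m)/(3*(m - 97)) = -2*m/(3*(-97 + m)))
T = -6045935/351 (T = -17225 - (-2)*(-20)/(-291 + 3*(-20)) = -17225 - (-2)*(-20)/(-291 - 60) = -17225 - (-2)*(-20)/(-351) = -17225 - (-2)*(-20)*(-1)/351 = -17225 - 1*(-40/351) = -17225 + 40/351 = -6045935/351 ≈ -17225.)
T - M = -6045935/351 - 1*28395 = -6045935/351 - 28395 = -16012580/351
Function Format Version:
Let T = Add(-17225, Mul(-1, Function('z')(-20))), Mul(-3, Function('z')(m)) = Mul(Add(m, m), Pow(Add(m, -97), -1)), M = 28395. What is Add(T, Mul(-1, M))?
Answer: Rational(-16012580, 351) ≈ -45620.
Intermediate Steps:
Function('z')(m) = Mul(Rational(-2, 3), m, Pow(Add(-97, m), -1)) (Function('z')(m) = Mul(Rational(-1, 3), Mul(Add(m, m), Pow(Add(m, -97), -1))) = Mul(Rational(-1, 3), Mul(Mul(2, m), Pow(Add(-97, m), -1))) = Mul(Rational(-1, 3), Mul(2, m, Pow(Add(-97, m), -1))) = Mul(Rational(-2, 3), m, Pow(Add(-97, m), -1)))
T = Rational(-6045935, 351) (T = Add(-17225, Mul(-1, Mul(-2, -20, Pow(Add(-291, Mul(3, -20)), -1)))) = Add(-17225, Mul(-1, Mul(-2, -20, Pow(Add(-291, -60), -1)))) = Add(-17225, Mul(-1, Mul(-2, -20, Pow(-351, -1)))) = Add(-17225, Mul(-1, Mul(-2, -20, Rational(-1, 351)))) = Add(-17225, Mul(-1, Rational(-40, 351))) = Add(-17225, Rational(40, 351)) = Rational(-6045935, 351) ≈ -17225.)
Add(T, Mul(-1, M)) = Add(Rational(-6045935, 351), Mul(-1, 28395)) = Add(Rational(-6045935, 351), -28395) = Rational(-16012580, 351)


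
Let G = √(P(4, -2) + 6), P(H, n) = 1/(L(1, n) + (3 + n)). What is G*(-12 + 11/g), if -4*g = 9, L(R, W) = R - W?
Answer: -380/9 ≈ -42.222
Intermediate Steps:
g = -9/4 (g = -¼*9 = -9/4 ≈ -2.2500)
P(H, n) = ¼ (P(H, n) = 1/((1 - n) + (3 + n)) = 1/4 = ¼)
G = 5/2 (G = √(¼ + 6) = √(25/4) = 5/2 ≈ 2.5000)
G*(-12 + 11/g) = 5*(-12 + 11/(-9/4))/2 = 5*(-12 + 11*(-4/9))/2 = 5*(-12 - 44/9)/2 = (5/2)*(-152/9) = -380/9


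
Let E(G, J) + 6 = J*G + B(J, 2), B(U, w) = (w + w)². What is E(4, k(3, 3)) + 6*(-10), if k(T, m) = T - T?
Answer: -50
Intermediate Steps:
B(U, w) = 4*w² (B(U, w) = (2*w)² = 4*w²)
k(T, m) = 0
E(G, J) = 10 + G*J (E(G, J) = -6 + (J*G + 4*2²) = -6 + (G*J + 4*4) = -6 + (G*J + 16) = -6 + (16 + G*J) = 10 + G*J)
E(4, k(3, 3)) + 6*(-10) = (10 + 4*0) + 6*(-10) = (10 + 0) - 60 = 10 - 60 = -50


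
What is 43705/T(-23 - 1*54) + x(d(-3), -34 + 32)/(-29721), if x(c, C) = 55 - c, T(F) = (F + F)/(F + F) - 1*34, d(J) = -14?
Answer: -432986194/326931 ≈ -1324.4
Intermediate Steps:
T(F) = -33 (T(F) = (2*F)/((2*F)) - 34 = (2*F)*(1/(2*F)) - 34 = 1 - 34 = -33)
43705/T(-23 - 1*54) + x(d(-3), -34 + 32)/(-29721) = 43705/(-33) + (55 - 1*(-14))/(-29721) = 43705*(-1/33) + (55 + 14)*(-1/29721) = -43705/33 + 69*(-1/29721) = -43705/33 - 23/9907 = -432986194/326931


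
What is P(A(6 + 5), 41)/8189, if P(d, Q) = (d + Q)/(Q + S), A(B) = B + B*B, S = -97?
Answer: -173/458584 ≈ -0.00037725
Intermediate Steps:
A(B) = B + B²
P(d, Q) = (Q + d)/(-97 + Q) (P(d, Q) = (d + Q)/(Q - 97) = (Q + d)/(-97 + Q))
P(A(6 + 5), 41)/8189 = ((41 + (6 + 5)*(1 + (6 + 5)))/(-97 + 41))/8189 = ((41 + 11*(1 + 11))/(-56))*(1/8189) = -(41 + 11*12)/56*(1/8189) = -(41 + 132)/56*(1/8189) = -1/56*173*(1/8189) = -173/56*1/8189 = -173/458584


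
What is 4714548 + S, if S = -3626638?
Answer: 1087910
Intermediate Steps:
4714548 + S = 4714548 - 3626638 = 1087910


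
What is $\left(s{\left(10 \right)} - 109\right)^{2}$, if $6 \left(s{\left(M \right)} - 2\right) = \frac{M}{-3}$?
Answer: $\frac{937024}{81} \approx 11568.0$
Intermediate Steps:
$s{\left(M \right)} = 2 - \frac{M}{18}$ ($s{\left(M \right)} = 2 + \frac{M \frac{1}{-3}}{6} = 2 + \frac{M \left(- \frac{1}{3}\right)}{6} = 2 + \frac{\left(- \frac{1}{3}\right) M}{6} = 2 - \frac{M}{18}$)
$\left(s{\left(10 \right)} - 109\right)^{2} = \left(\left(2 - \frac{5}{9}\right) - 109\right)^{2} = \left(\frac{13}{9} - 109\right)^{2} = \left(- \frac{968}{9}\right)^{2} = \frac{937024}{81}$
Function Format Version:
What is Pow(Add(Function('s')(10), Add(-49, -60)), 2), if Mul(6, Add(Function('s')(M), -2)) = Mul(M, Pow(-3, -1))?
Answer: Rational(937024, 81) ≈ 11568.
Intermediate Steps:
Function('s')(M) = Add(2, Mul(Rational(-1, 18), M)) (Function('s')(M) = Add(2, Mul(Rational(1, 6), Mul(M, Pow(-3, -1)))) = Add(2, Mul(Rational(1, 6), Mul(M, Rational(-1, 3)))) = Add(2, Mul(Rational(1, 6), Mul(Rational(-1, 3), M))) = Add(2, Mul(Rational(-1, 18), M)))
Pow(Add(Function('s')(10), Add(-49, -60)), 2) = Pow(Add(Add(2, Mul(Rational(-1, 18), 10)), Add(-49, -60)), 2) = Pow(Add(Add(2, Rational(-5, 9)), -109), 2) = Pow(Add(Rational(13, 9), -109), 2) = Pow(Rational(-968, 9), 2) = Rational(937024, 81)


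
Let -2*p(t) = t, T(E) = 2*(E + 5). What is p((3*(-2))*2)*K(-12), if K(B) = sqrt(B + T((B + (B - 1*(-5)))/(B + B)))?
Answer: I*sqrt(15) ≈ 3.873*I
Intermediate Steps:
T(E) = 10 + 2*E (T(E) = 2*(5 + E) = 10 + 2*E)
p(t) = -t/2
K(B) = sqrt(10 + B + (5 + 2*B)/B) (K(B) = sqrt(B + (10 + 2*((B + (B - 1*(-5)))/(B + B)))) = sqrt(B + (10 + 2*((B + (B + 5))/((2*B))))) = sqrt(B + (10 + 2*((B + (5 + B))*(1/(2*B))))) = sqrt(B + (10 + 2*((5 + 2*B)*(1/(2*B))))) = sqrt(B + (10 + 2*((5 + 2*B)/(2*B)))) = sqrt(B + (10 + (5 + 2*B)/B)) = sqrt(10 + B + (5 + 2*B)/B))
p((3*(-2))*2)*K(-12) = (-3*(-2)*2/2)*sqrt(12 - 12 + 5/(-12)) = (-(-3)*2)*sqrt(12 - 12 + 5*(-1/12)) = (-1/2*(-12))*sqrt(12 - 12 - 5/12) = 6*sqrt(-5/12) = 6*(I*sqrt(15)/6) = I*sqrt(15)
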